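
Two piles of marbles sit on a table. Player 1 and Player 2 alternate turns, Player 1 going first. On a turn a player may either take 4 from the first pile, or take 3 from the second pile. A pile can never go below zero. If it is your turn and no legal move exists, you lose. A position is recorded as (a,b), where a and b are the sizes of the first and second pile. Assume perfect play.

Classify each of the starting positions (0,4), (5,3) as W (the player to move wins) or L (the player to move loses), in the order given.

Use the standard recursion: the mover loses at a terminal position; elsewhere, the mover wins exactly when some move hands the opponent an L position.
No move ever increases a pile, so every position that can arise here has a ≤ 5 and b ≤ 4; it is enough to label the cells with 0 ≤ a ≤ 5 and 0 ≤ b ≤ 4.
Every move lowers a or b (never raises either), so fill the grid row by row in increasing a, and left to right within a row: each cell's successors are then already labelled.
      b=0  b=1  b=2  b=3  b=4
a=0:    L    L    L    W    W
a=1:    L    L    L    W    W
a=2:    L    L    L    W    W
a=3:    L    L    L    W    W
a=4:    W    W    W    L    L
a=5:    W    W    W    L    L
Cells with no legal move (terminal, hence L): (0,0), (0,1), (0,2), (1,0), (1,1), (1,2), (2,0), (2,1), (2,2), (3,0), (3,1), (3,2).
The remaining L cells, each justified by listing all of its moves:
(4,3): L (options (0,3)(W), (4,0)(W) are all W)
(4,4): L (options (0,4)(W), (4,1)(W) are all W)
(5,3): L (options (1,3)(W), (5,0)(W) are all W)
(5,4): L (options (1,4)(W), (5,1)(W) are all W)
Every other cell has at least one move into one of the L cells above, so it is W.
(0,4): the move to (0,1) reaches an L cell, so W
(5,3): one of the L cells justified above, so L

(0,4): W, (5,3): L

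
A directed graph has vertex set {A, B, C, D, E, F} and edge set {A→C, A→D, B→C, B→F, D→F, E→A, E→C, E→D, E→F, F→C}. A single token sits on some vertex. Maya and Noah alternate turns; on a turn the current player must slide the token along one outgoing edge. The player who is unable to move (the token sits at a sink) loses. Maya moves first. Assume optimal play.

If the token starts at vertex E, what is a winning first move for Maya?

Move to D.

Work bottom-up. With no move the player to move loses. Otherwise the position is W if at least one move leads to an L position for the opponent, and L if every move leads to a W.
Every edge goes from a vertex to one that appears earlier in the order C, F, D, B, A, E, so processing vertices in that order labels each vertex after all of its successors.
C: no outgoing edge → L
F: reaches L-position C → W
D: only reaches F(W), which is W → L
B: reaches L-position C → W
A: reaches L-position D → W
E: reaches L-position D → W
From E, the L positions reachable in one move are: D, C. Any move reaching one of these is winning.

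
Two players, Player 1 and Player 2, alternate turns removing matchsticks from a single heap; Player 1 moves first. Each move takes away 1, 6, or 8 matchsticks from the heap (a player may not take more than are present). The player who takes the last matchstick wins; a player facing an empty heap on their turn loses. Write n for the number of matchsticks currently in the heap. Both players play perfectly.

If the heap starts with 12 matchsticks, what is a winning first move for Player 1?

Remove 1, leaving 11.

Build the W/L table. Terminal = L. A non-terminal position is W if it has a move to some L; otherwise it is L.
n=0: no move → L
n=1: →0(L), so W
n=2: →1(W) only, which is W, so L
n=3: →2(L), so W
n=4: →3(W) only, which is W, so L
n=5: →4(L), so W
n=6: →0(L), so W
n=7: →6(W), 1(W) — all W, so L
n=8: →7(L), so W
n=9: →8(W), 3(W), 1(W) — all W, so L
n=10: →9(L), so W
n=11: →10(W), 5(W), 3(W) — all W, so L
n=12: →11(L), so W
From 12, the L positions reachable in one move are: 11, 4. Any move reaching one of these is winning.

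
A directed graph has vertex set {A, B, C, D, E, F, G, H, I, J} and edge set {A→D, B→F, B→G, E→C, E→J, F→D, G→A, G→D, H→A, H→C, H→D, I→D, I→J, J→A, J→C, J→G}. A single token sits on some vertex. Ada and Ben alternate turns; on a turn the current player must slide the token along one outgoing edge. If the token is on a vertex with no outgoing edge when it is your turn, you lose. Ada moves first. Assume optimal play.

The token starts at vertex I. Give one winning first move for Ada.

Use the standard recursion: the mover loses at a terminal position; elsewhere, the mover wins exactly when some move hands the opponent an L position.
Every edge goes from a vertex to one that appears earlier in the order C, D, A, G, J, F, B, I, E, H, so processing vertices in that order labels each vertex after all of its successors.
C: no outgoing edge → L
D: no outgoing edge → L
A: →D(L), so W
G: →D(L), so W
J: →C(L), so W
F: →D(L), so W
B: →F(W), G(W) — all W, so L
I: →D(L), so W
E: →C(L), so W
H: →D(L), so W
From I, the L positions reachable in one move are: D.

Move to D.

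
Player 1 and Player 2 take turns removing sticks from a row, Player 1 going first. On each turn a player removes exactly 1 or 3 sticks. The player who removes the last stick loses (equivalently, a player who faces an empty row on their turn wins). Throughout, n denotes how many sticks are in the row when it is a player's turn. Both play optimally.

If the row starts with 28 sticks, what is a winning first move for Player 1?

Classify positions by backward induction: terminal positions (no move available) are W. From any other position, the mover wins iff some move reaches an L.
n=0: no move; the opponent has just taken the last stick and therefore loses → W
n=1: L (sole option 0(W) is W)
n=2: W (go to 1, an L position)
n=3: L (options 2(W), 0(W) are all W)
n=4: W (go to 3, an L position)
n=5: L (options 4(W), 2(W) are all W)
n=6: W (go to 5, an L position)
n=7: L (options 6(W), 4(W) are all W)
n=8: W (go to 7, an L position)
n=9: L (options 8(W), 6(W) are all W)
n=10: W (go to 9, an L position)
n=11: L (options 10(W), 8(W) are all W)
n=12: W (go to 11, an L position)
n=13: L (options 12(W), 10(W) are all W)
n=14: W (go to 13, an L position)
n=15: L (options 14(W), 12(W) are all W)
n=16: W (go to 15, an L position)
n=17: L (options 16(W), 14(W) are all W)
n=18: W (go to 17, an L position)
n=19: L (options 18(W), 16(W) are all W)
n=20: W (go to 19, an L position)
n=21: L (options 20(W), 18(W) are all W)
n=22: W (go to 21, an L position)
n=23: L (options 22(W), 20(W) are all W)
n=24: W (go to 23, an L position)
n=25: L (options 24(W), 22(W) are all W)
n=26: W (go to 25, an L position)
n=27: L (options 26(W), 24(W) are all W)
n=28: W (go to 27, an L position)
From 28, the L positions reachable in one move are: 27, 25. Any move reaching one of these is winning.

Remove 1, leaving 27.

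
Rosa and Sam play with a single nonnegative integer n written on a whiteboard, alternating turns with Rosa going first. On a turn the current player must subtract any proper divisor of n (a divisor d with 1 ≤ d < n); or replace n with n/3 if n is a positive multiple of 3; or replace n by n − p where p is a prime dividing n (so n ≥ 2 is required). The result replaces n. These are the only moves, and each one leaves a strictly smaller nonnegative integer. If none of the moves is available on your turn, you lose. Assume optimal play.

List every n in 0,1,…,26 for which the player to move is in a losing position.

Classify positions by backward induction: terminal positions (no move available) are L. From any other position, the mover wins iff some move reaches an L.
n=0: no move → L
n=1: no move → L
n=2: can move to 0, which is L ⇒ W
n=3: can move to 0, which is L ⇒ W
n=4: moves to 2(W), 3(W); every one is W ⇒ L
n=5: can move to 0, which is L ⇒ W
n=6: can move to 4, which is L ⇒ W
n=7: can move to 0, which is L ⇒ W
n=8: can move to 4, which is L ⇒ W
n=9: moves to 3(W), 6(W), 8(W); every one is W ⇒ L
n=10: can move to 9, which is L ⇒ W
n=11: can move to 0, which is L ⇒ W
n=12: can move to 4, which is L ⇒ W
n=13: can move to 0, which is L ⇒ W
n=14: moves to 7(W), 12(W), 13(W); every one is W ⇒ L
n=15: can move to 14, which is L ⇒ W
n=16: can move to 14, which is L ⇒ W
n=17: can move to 0, which is L ⇒ W
n=18: can move to 9, which is L ⇒ W
n=19: can move to 0, which is L ⇒ W
n=20: moves to 10(W), 15(W), 16(W), 18(W), 19(W); every one is W ⇒ L
n=21: can move to 14, which is L ⇒ W
n=22: can move to 20, which is L ⇒ W
n=23: can move to 0, which is L ⇒ W
n=24: can move to 20, which is L ⇒ W
n=25: can move to 20, which is L ⇒ W
n=26: moves to 13(W), 24(W), 25(W); every one is W ⇒ L
Reading off the rows marked L gives the requested list; there are 7 such values of n.

0, 1, 4, 9, 14, 20, 26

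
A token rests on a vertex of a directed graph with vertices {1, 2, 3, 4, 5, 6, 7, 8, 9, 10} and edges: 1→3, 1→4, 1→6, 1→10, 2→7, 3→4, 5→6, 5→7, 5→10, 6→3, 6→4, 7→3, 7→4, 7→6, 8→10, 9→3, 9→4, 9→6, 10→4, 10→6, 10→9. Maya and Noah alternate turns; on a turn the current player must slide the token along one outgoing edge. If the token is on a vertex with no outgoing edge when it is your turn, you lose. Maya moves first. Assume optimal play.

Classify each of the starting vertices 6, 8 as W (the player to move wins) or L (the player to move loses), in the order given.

6: W, 8: L

Build the W/L table. Terminal = L. A non-terminal position is W if it has a move to some L; otherwise it is L.
Every edge goes from a vertex to one that appears earlier in the order 4, 3, 6, 7, 9, 10, 2, 1, 8, 5, so processing vertices in that order labels each vertex after all of its successors.
4: no outgoing edge → L
3: can move to 4, which is L ⇒ W
6: can move to 4, which is L ⇒ W
7: can move to 4, which is L ⇒ W
9: can move to 4, which is L ⇒ W
10: can move to 4, which is L ⇒ W
2: the only move is to 7(W), a W ⇒ L
1: can move to 4, which is L ⇒ W
8: the only move is to 10(W), a W ⇒ L
5: moves to 10(W), 7(W), 6(W); every one is W ⇒ L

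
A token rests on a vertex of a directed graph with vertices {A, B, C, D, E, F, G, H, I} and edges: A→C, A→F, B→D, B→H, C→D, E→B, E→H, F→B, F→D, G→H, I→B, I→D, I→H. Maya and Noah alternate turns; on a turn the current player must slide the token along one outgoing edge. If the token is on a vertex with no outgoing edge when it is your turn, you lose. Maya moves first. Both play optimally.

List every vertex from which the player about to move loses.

A, D, H

Compute win/loss labels from the base case upward. A position with no move is L. Any other position is W if it can reach an L in one move, else L.
Every edge goes from a vertex to one that appears earlier in the order H, D, B, F, I, C, G, A, E, so processing vertices in that order labels each vertex after all of its successors.
H: no outgoing edge → L
D: no outgoing edge → L
B: can move to D, which is L ⇒ W
F: can move to D, which is L ⇒ W
I: can move to D, which is L ⇒ W
C: can move to D, which is L ⇒ W
G: can move to H, which is L ⇒ W
A: moves to C(W), F(W); every one is W ⇒ L
E: can move to H, which is L ⇒ W
The losing starting vertices are exactly the entries labelled L in this table (3 of them).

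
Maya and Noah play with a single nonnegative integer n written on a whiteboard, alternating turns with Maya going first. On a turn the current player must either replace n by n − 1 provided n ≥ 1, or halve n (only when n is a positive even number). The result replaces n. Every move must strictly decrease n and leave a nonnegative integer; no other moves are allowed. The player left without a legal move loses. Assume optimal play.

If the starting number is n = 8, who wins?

Build the W/L table. Terminal = L. A non-terminal position is W if it has a move to some L; otherwise it is L.
n=0: no move → L
n=1: can move to 0, which is L ⇒ W
n=2: the only move is to 1(W), a W ⇒ L
n=3: can move to 2, which is L ⇒ W
n=4: can move to 2, which is L ⇒ W
n=5: the only move is to 4(W), a W ⇒ L
n=6: can move to 5, which is L ⇒ W
n=7: the only move is to 6(W), a W ⇒ L
n=8: can move to 7, which is L ⇒ W
From 8 Maya can move to 7, reaching an L position.

Maya wins.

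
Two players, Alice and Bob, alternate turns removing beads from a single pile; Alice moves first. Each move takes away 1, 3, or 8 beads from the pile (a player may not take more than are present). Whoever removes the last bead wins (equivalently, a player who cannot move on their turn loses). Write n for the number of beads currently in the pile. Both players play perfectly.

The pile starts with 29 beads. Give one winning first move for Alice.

Use the standard recursion: the mover loses at a terminal position; elsewhere, the mover wins exactly when some move hands the opponent an L position.
n=0: no move → L
n=1: can move to 0, which is L ⇒ W
n=2: the only move is to 1(W), a W ⇒ L
n=3: can move to 2, which is L ⇒ W
n=4: moves to 3(W), 1(W); every one is W ⇒ L
n=5: can move to 4, which is L ⇒ W
n=6: moves to 5(W), 3(W); every one is W ⇒ L
n=7: can move to 6, which is L ⇒ W
n=8: can move to 0, which is L ⇒ W
n=9: can move to 6, which is L ⇒ W
n=10: can move to 2, which is L ⇒ W
n=11: moves to 10(W), 8(W), 3(W); every one is W ⇒ L
n=12: can move to 11, which is L ⇒ W
n=13: moves to 12(W), 10(W), 5(W); every one is W ⇒ L
n=14: can move to 13, which is L ⇒ W
n=15: moves to 14(W), 12(W), 7(W); every one is W ⇒ L
n=16: can move to 15, which is L ⇒ W
n=17: moves to 16(W), 14(W), 9(W); every one is W ⇒ L
n=18: can move to 17, which is L ⇒ W
n=19: can move to 11, which is L ⇒ W
n=20: can move to 17, which is L ⇒ W
n=21: can move to 13, which is L ⇒ W
n=22: moves to 21(W), 19(W), 14(W); every one is W ⇒ L
n=23: can move to 22, which is L ⇒ W
n=24: moves to 23(W), 21(W), 16(W); every one is W ⇒ L
n=25: can move to 24, which is L ⇒ W
n=26: moves to 25(W), 23(W), 18(W); every one is W ⇒ L
n=27: can move to 26, which is L ⇒ W
n=28: moves to 27(W), 25(W), 20(W); every one is W ⇒ L
n=29: can move to 28, which is L ⇒ W
From 29, the L positions reachable in one move are: 28, 26. Any move reaching one of these is winning.

Remove 1, leaving 28.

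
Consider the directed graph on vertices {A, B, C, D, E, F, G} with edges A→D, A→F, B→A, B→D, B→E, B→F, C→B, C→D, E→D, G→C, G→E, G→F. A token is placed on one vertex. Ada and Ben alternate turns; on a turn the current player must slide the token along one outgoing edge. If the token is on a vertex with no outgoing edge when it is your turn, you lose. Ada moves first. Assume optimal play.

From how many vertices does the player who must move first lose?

Label each position W (a win for the player to move) or L (a loss). A position with no legal move is L; any other position is W exactly when some move reaches an L, and L when every move reaches a W.
Every edge goes from a vertex to one that appears earlier in the order F, D, A, E, B, C, G, so processing vertices in that order labels each vertex after all of its successors.
F: no outgoing edge → L
D: no outgoing edge → L
A: reaches L-position D → W
E: reaches L-position D → W
B: reaches L-position D → W
C: reaches L-position D → W
G: reaches L-position F → W
The L vertices are D, F; that is 2 in all.

2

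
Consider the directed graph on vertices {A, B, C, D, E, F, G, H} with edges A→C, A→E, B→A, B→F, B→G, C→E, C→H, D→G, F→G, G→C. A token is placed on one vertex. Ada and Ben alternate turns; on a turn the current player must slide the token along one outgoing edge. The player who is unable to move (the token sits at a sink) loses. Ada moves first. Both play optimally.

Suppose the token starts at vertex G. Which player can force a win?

Use the standard recursion: the mover loses at a terminal position; elsewhere, the mover wins exactly when some move hands the opponent an L position.
Every edge goes from a vertex to one that appears earlier in the order E, H, C, G, A, F, D, B, so processing vertices in that order labels each vertex after all of its successors.
E: no outgoing edge → L
H: no outgoing edge → L
C: W (go to H, an L position)
G: L (sole option C(W) is W)
A: W (go to E, an L position)
F: W (go to G, an L position)
D: W (go to G, an L position)
B: W (go to G, an L position)
The starting position G is L: whatever Ada does, the opponent receives a W position.

Ben wins.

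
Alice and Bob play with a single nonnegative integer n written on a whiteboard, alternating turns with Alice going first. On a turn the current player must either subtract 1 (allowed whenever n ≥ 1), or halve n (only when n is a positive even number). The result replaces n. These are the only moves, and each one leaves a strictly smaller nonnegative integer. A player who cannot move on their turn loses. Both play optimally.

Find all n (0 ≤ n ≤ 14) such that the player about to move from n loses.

Work bottom-up. With no move the player to move loses. Otherwise the position is W if at least one move leads to an L position for the opponent, and L if every move leads to a W.
n=0: no move → L
n=1: W (go to 0, an L position)
n=2: L (sole option 1(W) is W)
n=3: W (go to 2, an L position)
n=4: W (go to 2, an L position)
n=5: L (sole option 4(W) is W)
n=6: W (go to 5, an L position)
n=7: L (sole option 6(W) is W)
n=8: W (go to 7, an L position)
n=9: L (sole option 8(W) is W)
n=10: W (go to 5, an L position)
n=11: L (sole option 10(W) is W)
n=12: W (go to 11, an L position)
n=13: L (sole option 12(W) is W)
n=14: W (go to 7, an L position)
Reading off the rows marked L gives the requested list; there are 7 such values of n.

0, 2, 5, 7, 9, 11, 13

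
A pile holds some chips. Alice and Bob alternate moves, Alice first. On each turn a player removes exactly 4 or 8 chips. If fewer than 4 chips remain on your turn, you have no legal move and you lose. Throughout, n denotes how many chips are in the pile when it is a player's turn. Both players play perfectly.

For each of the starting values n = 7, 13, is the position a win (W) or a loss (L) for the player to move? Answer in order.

7: W, 13: L

Build the W/L table. Terminal = L. A non-terminal position is W if it has a move to some L; otherwise it is L.
n=0: no move → L
n=1: no move → L
n=2: no move → L
n=3: no move → L
n=4: →0(L), so W
n=5: →1(L), so W
n=6: →2(L), so W
n=7: →3(L), so W
n=8: →0(L), so W
n=9: →1(L), so W
n=10: →2(L), so W
n=11: →3(L), so W
n=12: →8(W), 4(W) — all W, so L
n=13: →9(W), 5(W) — all W, so L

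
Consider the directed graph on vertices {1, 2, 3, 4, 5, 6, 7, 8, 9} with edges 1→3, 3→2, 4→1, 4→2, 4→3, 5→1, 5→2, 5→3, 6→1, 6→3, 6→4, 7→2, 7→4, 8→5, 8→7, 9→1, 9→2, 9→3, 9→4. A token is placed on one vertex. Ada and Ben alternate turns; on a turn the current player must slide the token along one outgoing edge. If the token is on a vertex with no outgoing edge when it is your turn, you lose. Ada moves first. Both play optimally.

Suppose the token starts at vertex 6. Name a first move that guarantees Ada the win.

Move to 1.

Positions with no move are L. A position that does have a move is losing for the player to move precisely when every available move leads to a winning position for the opponent. Fill in the labels:
Every edge goes from a vertex to one that appears earlier in the order 2, 3, 1, 4, 7, 5, 6, 8, 9, so processing vertices in that order labels each vertex after all of its successors.
2: no outgoing edge → L
3: reaches L-position 2 → W
1: only reaches 3(W), which is W → L
4: reaches L-position 1 → W
7: reaches L-position 2 → W
5: reaches L-position 1 → W
6: reaches L-position 1 → W
8: only reaches 5(W), 7(W), all W → L
9: reaches L-position 1 → W
From 6, the L positions reachable in one move are: 1.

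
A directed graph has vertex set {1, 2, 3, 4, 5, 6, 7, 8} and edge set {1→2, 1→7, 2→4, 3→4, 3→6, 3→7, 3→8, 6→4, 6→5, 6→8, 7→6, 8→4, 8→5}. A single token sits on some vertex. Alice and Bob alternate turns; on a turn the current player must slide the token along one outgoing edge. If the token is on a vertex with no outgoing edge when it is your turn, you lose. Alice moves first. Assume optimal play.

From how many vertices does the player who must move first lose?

Classify positions by backward induction: terminal positions (no move available) are L. From any other position, the mover wins iff some move reaches an L.
Every edge goes from a vertex to one that appears earlier in the order 4, 5, 8, 6, 7, 3, 2, 1, so processing vertices in that order labels each vertex after all of its successors.
4: no outgoing edge → L
5: no outgoing edge → L
8: reaches L-position 5 → W
6: reaches L-position 5 → W
7: only reaches 6(W), which is W → L
3: reaches L-position 7 → W
2: reaches L-position 4 → W
1: reaches L-position 7 → W
The L vertices are 4, 5, 7; that is 3 in all.

3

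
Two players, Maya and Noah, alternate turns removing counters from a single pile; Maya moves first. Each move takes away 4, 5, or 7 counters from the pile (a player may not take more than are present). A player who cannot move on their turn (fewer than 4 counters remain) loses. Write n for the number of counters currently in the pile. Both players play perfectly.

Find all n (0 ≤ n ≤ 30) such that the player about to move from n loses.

Work bottom-up. With no move the player to move loses. Otherwise the position is W if at least one move leads to an L position for the opponent, and L if every move leads to a W.
n=0: no move → L
n=1: no move → L
n=2: no move → L
n=3: no move → L
n=4: W (go to 0, an L position)
n=5: W (go to 1, an L position)
n=6: W (go to 2, an L position)
n=7: W (go to 3, an L position)
n=8: W (go to 3, an L position)
n=9: W (go to 2, an L position)
n=10: W (go to 3, an L position)
n=11: L (options 7(W), 6(W), 4(W) are all W)
n=12: L (options 8(W), 7(W), 5(W) are all W)
n=13: L (options 9(W), 8(W), 6(W) are all W)
n=14: L (options 10(W), 9(W), 7(W) are all W)
n=15: W (go to 11, an L position)
n=16: W (go to 12, an L position)
n=17: W (go to 13, an L position)
n=18: W (go to 14, an L position)
n=19: W (go to 14, an L position)
n=20: W (go to 13, an L position)
n=21: W (go to 14, an L position)
n=22: L (options 18(W), 17(W), 15(W) are all W)
n=23: L (options 19(W), 18(W), 16(W) are all W)
n=24: L (options 20(W), 19(W), 17(W) are all W)
n=25: L (options 21(W), 20(W), 18(W) are all W)
n=26: W (go to 22, an L position)
n=27: W (go to 23, an L position)
n=28: W (go to 24, an L position)
n=29: W (go to 25, an L position)
n=30: W (go to 25, an L position)
Reading off the rows marked L gives the requested list; there are 12 such values of n.

0, 1, 2, 3, 11, 12, 13, 14, 22, 23, 24, 25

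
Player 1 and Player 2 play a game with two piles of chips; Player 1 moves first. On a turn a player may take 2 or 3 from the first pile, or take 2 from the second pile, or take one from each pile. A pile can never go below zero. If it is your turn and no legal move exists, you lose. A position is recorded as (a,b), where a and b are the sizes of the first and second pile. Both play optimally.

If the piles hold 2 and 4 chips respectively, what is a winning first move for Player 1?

Compute win/loss labels from the base case upward. A position with no move is L. Any other position is W if it can reach an L in one move, else L.
No move ever increases a pile, so every position that can arise here has a ≤ 2 and b ≤ 4; it is enough to label the cells with 0 ≤ a ≤ 2 and 0 ≤ b ≤ 4.
Every move lowers a or b (never raises either), so fill the grid row by row in increasing a, and left to right within a row: each cell's successors are then already labelled.
      b=0  b=1  b=2  b=3  b=4
a=0:    L    L    W    W    L
a=1:    L    W    W    L    L
a=2:    W    W    L    L    W
Cells with no legal move (terminal, hence L): (0,0), (0,1), (1,0).
The remaining L cells, each justified by listing all of its moves:
(0,4): L (sole option (0,2)(W) is W)
(1,3): L (options (1,1)(W), (0,2)(W) are all W)
(1,4): L (options (1,2)(W), (0,3)(W) are all W)
(2,2): L (options (0,2)(W), (2,0)(W), (1,1)(W) are all W)
(2,3): L (options (0,3)(W), (2,1)(W), (1,2)(W) are all W)
Every other cell has at least one move into one of the L cells above, so it is W.
From (2,4), the L positions reachable in one move are: (0,4), (2,2), (1,3). Any move reaching one of these is winning.

Move to (0,4).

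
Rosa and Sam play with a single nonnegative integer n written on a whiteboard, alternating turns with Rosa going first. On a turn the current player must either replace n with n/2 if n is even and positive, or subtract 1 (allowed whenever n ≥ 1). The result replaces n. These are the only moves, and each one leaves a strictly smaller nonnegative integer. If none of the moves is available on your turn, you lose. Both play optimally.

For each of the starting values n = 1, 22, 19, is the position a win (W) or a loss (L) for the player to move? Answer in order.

1: W, 22: W, 19: L

Classify positions by backward induction: terminal positions (no move available) are L. From any other position, the mover wins iff some move reaches an L.
n=0: no move → L
n=1: W (go to 0, an L position)
n=2: L (sole option 1(W) is W)
n=3: W (go to 2, an L position)
n=4: W (go to 2, an L position)
n=5: L (sole option 4(W) is W)
n=6: W (go to 5, an L position)
n=7: L (sole option 6(W) is W)
n=8: W (go to 7, an L position)
n=9: L (sole option 8(W) is W)
n=10: W (go to 5, an L position)
n=11: L (sole option 10(W) is W)
n=12: W (go to 11, an L position)
n=13: L (sole option 12(W) is W)
n=14: W (go to 7, an L position)
n=15: L (sole option 14(W) is W)
n=16: W (go to 15, an L position)
n=17: L (sole option 16(W) is W)
n=18: W (go to 9, an L position)
n=19: L (sole option 18(W) is W)
n=20: W (go to 19, an L position)
n=21: L (sole option 20(W) is W)
n=22: W (go to 11, an L position)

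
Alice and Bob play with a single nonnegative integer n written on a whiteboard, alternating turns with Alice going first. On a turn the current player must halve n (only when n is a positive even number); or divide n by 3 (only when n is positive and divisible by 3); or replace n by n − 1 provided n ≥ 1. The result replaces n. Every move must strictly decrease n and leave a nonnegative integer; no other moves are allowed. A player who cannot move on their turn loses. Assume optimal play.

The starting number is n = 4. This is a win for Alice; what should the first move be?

Compute win/loss labels from the base case upward. A position with no move is L. Any other position is W if it can reach an L in one move, else L.
n=0: no move → L
n=1: reaches L-position 0 → W
n=2: only reaches 1(W), which is W → L
n=3: reaches L-position 2 → W
n=4: reaches L-position 2 → W
From 4, the L positions reachable in one move are: 2.

Move to 2.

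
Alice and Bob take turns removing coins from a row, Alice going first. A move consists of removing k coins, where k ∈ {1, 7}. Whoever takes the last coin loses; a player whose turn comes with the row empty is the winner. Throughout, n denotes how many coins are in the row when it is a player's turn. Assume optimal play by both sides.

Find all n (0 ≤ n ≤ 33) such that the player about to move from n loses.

1, 3, 5, 7, 9, 11, 13, 15, 17, 19, 21, 23, 25, 27, 29, 31, 33

Work bottom-up. With no move the player to move wins. Otherwise the position is W if at least one move leads to an L position for the opponent, and L if every move leads to a W.
n=0: no move; the opponent has just taken the last coin and therefore loses → W
n=1: →0(W) only, which is W, so L
n=2: →1(L), so W
n=3: →2(W) only, which is W, so L
n=4: →3(L), so W
n=5: →4(W) only, which is W, so L
n=6: →5(L), so W
n=7: →6(W), 0(W) — all W, so L
n=8: →7(L), so W
n=9: →8(W), 2(W) — all W, so L
n=10: →9(L), so W
n=11: →10(W), 4(W) — all W, so L
n=12: →11(L), so W
n=13: →12(W), 6(W) — all W, so L
n=14: →13(L), so W
n=15: →14(W), 8(W) — all W, so L
n=16: →15(L), so W
n=17: →16(W), 10(W) — all W, so L
n=18: →17(L), so W
n=19: →18(W), 12(W) — all W, so L
n=20: →19(L), so W
n=21: →20(W), 14(W) — all W, so L
n=22: →21(L), so W
n=23: →22(W), 16(W) — all W, so L
n=24: →23(L), so W
n=25: →24(W), 18(W) — all W, so L
n=26: →25(L), so W
n=27: →26(W), 20(W) — all W, so L
n=28: →27(L), so W
n=29: →28(W), 22(W) — all W, so L
n=30: →29(L), so W
n=31: →30(W), 24(W) — all W, so L
n=32: →31(L), so W
n=33: →32(W), 26(W) — all W, so L
Reading off the rows marked L gives the requested list; there are 17 such values of n.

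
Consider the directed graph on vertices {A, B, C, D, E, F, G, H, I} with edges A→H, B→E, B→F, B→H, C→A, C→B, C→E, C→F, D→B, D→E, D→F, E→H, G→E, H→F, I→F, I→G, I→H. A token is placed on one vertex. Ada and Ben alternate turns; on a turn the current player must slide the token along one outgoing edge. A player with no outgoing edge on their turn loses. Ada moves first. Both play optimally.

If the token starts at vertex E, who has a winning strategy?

Label each position W (a win for the player to move) or L (a loss). A position with no legal move is L; any other position is W exactly when some move reaches an L, and L when every move reaches a W.
Every edge goes from a vertex to one that appears earlier in the order F, H, E, G, B, D, A, C, I, so processing vertices in that order labels each vertex after all of its successors.
F: no outgoing edge → L
H: →F(L), so W
E: →H(W) only, which is W, so L
G: →E(L), so W
B: →E(L), so W
D: →E(L), so W
A: →H(W) only, which is W, so L
C: →A(L), so W
I: →F(L), so W
The starting position E is L: whatever Ada does, the opponent receives a W position.

Ben wins.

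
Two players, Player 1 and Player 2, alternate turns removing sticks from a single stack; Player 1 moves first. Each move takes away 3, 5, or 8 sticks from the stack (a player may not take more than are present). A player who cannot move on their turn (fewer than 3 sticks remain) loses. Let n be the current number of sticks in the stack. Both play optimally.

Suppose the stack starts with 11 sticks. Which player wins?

Positions with no move are L. A position that does have a move is losing for the player to move precisely when every available move leads to a winning position for the opponent. Fill in the labels:
n=0: no move → L
n=1: no move → L
n=2: no move → L
n=3: reaches L-position 0 → W
n=4: reaches L-position 1 → W
n=5: reaches L-position 2 → W
n=6: reaches L-position 1 → W
n=7: reaches L-position 2 → W
n=8: reaches L-position 0 → W
n=9: reaches L-position 1 → W
n=10: reaches L-position 2 → W
n=11: only reaches 8(W), 6(W), 3(W), all W → L
Every move from 11 reaches a W position, so the mover loses.

Player 2 wins.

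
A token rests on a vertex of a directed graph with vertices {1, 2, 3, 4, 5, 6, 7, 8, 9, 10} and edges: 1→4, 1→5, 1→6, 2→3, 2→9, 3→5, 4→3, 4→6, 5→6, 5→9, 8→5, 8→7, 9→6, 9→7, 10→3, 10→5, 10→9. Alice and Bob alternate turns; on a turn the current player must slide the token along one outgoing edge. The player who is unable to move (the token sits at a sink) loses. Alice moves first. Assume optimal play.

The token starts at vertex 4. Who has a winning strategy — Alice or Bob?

Alice wins.

Compute win/loss labels from the base case upward. A position with no move is L. Any other position is W if it can reach an L in one move, else L.
Every edge goes from a vertex to one that appears earlier in the order 7, 6, 9, 5, 3, 10, 4, 8, 1, 2, so processing vertices in that order labels each vertex after all of its successors.
7: no outgoing edge → L
6: no outgoing edge → L
9: can move to 6, which is L ⇒ W
5: can move to 6, which is L ⇒ W
3: the only move is to 5(W), a W ⇒ L
10: can move to 3, which is L ⇒ W
4: can move to 3, which is L ⇒ W
8: can move to 7, which is L ⇒ W
1: can move to 6, which is L ⇒ W
2: can move to 3, which is L ⇒ W
From 4 Alice can move to 3, reaching an L position.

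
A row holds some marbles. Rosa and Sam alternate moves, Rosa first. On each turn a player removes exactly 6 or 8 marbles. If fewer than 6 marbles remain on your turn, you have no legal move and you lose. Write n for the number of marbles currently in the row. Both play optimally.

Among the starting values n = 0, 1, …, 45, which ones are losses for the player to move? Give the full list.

0, 1, 2, 3, 4, 5, 14, 15, 16, 17, 18, 19, 28, 29, 30, 31, 32, 33, 42, 43, 44, 45

Compute win/loss labels from the base case upward. A position with no move is L. Any other position is W if it can reach an L in one move, else L.
n=0: no move → L
n=1: no move → L
n=2: no move → L
n=3: no move → L
n=4: no move → L
n=5: no move → L
n=6: W (go to 0, an L position)
n=7: W (go to 1, an L position)
n=8: W (go to 2, an L position)
n=9: W (go to 3, an L position)
n=10: W (go to 4, an L position)
n=11: W (go to 5, an L position)
n=12: W (go to 4, an L position)
n=13: W (go to 5, an L position)
n=14: L (options 8(W), 6(W) are all W)
n=15: L (options 9(W), 7(W) are all W)
n=16: L (options 10(W), 8(W) are all W)
n=17: L (options 11(W), 9(W) are all W)
n=18: L (options 12(W), 10(W) are all W)
n=19: L (options 13(W), 11(W) are all W)
n=20: W (go to 14, an L position)
n=21: W (go to 15, an L position)
n=22: W (go to 16, an L position)
n=23: W (go to 17, an L position)
n=24: W (go to 18, an L position)
n=25: W (go to 19, an L position)
n=26: W (go to 18, an L position)
n=27: W (go to 19, an L position)
n=28: L (options 22(W), 20(W) are all W)
n=29: L (options 23(W), 21(W) are all W)
n=30: L (options 24(W), 22(W) are all W)
n=31: L (options 25(W), 23(W) are all W)
n=32: L (options 26(W), 24(W) are all W)
n=33: L (options 27(W), 25(W) are all W)
n=34: W (go to 28, an L position)
n=35: W (go to 29, an L position)
n=36: W (go to 30, an L position)
n=37: W (go to 31, an L position)
n=38: W (go to 32, an L position)
n=39: W (go to 33, an L position)
n=40: W (go to 32, an L position)
n=41: W (go to 33, an L position)
n=42: L (options 36(W), 34(W) are all W)
n=43: L (options 37(W), 35(W) are all W)
n=44: L (options 38(W), 36(W) are all W)
n=45: L (options 39(W), 37(W) are all W)
The losing starting values of n are exactly the entries labelled L in this table (22 of them).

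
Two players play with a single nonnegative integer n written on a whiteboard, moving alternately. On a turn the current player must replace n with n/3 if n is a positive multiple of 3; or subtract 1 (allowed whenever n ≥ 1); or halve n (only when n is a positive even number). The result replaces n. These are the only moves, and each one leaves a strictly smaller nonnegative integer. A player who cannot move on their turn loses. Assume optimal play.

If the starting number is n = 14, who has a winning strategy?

Classify positions by backward induction: terminal positions (no move available) are L. From any other position, the mover wins iff some move reaches an L.
n=0: no move → L
n=1: →0(L), so W
n=2: →1(W) only, which is W, so L
n=3: →2(L), so W
n=4: →2(L), so W
n=5: →4(W) only, which is W, so L
n=6: →2(L), so W
n=7: →6(W) only, which is W, so L
n=8: →7(L), so W
n=9: →3(W), 8(W) — all W, so L
n=10: →5(L), so W
n=11: →10(W) only, which is W, so L
n=12: →11(L), so W
n=13: →12(W) only, which is W, so L
n=14: →7(L), so W
From 14 the player to move can move to 7, reaching an L position.

The first player wins.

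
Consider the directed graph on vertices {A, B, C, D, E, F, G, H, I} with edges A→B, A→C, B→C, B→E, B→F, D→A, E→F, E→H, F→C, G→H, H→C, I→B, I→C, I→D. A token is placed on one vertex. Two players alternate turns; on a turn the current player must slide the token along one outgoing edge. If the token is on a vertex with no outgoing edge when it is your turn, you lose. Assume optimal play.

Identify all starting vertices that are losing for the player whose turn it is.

Work bottom-up. With no move the player to move loses. Otherwise the position is W if at least one move leads to an L position for the opponent, and L if every move leads to a W.
Every edge goes from a vertex to one that appears earlier in the order C, H, F, E, B, G, A, D, I, so processing vertices in that order labels each vertex after all of its successors.
C: no outgoing edge → L
H: reaches L-position C → W
F: reaches L-position C → W
E: only reaches F(W), H(W), all W → L
B: reaches L-position E → W
G: only reaches H(W), which is W → L
A: reaches L-position C → W
D: only reaches A(W), which is W → L
I: reaches L-position D → W
The losing starting vertices are exactly the entries labelled L in this table (4 of them).

C, D, E, G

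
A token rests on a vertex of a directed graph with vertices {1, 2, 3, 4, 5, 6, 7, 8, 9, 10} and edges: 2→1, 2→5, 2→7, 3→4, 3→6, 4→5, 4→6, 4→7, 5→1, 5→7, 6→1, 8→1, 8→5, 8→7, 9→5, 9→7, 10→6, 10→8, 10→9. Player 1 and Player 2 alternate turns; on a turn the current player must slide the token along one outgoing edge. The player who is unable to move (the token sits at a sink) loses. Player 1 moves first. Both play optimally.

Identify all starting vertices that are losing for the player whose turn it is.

Compute win/loss labels from the base case upward. A position with no move is L. Any other position is W if it can reach an L in one move, else L.
Every edge goes from a vertex to one that appears earlier in the order 1, 7, 5, 8, 9, 2, 6, 4, 3, 10, so processing vertices in that order labels each vertex after all of its successors.
1: no outgoing edge → L
7: no outgoing edge → L
5: →7(L), so W
8: →7(L), so W
9: →7(L), so W
2: →7(L), so W
6: →1(L), so W
4: →7(L), so W
3: →4(W), 6(W) — all W, so L
10: →6(W), 9(W), 8(W) — all W, so L
The losing starting vertices are exactly the entries labelled L in this table (4 of them).

1, 3, 7, 10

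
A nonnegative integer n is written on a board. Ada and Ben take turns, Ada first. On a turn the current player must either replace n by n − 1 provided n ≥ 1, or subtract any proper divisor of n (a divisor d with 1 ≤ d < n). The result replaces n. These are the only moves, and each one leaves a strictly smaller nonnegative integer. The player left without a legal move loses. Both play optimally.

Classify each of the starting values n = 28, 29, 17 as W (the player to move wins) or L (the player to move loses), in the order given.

28: W, 29: L, 17: L

Positions with no move are L. A position that does have a move is losing for the player to move precisely when every available move leads to a winning position for the opponent. Fill in the labels:
n=0: no move → L
n=1: W (go to 0, an L position)
n=2: L (sole option 1(W) is W)
n=3: W (go to 2, an L position)
n=4: W (go to 2, an L position)
n=5: L (sole option 4(W) is W)
n=6: W (go to 5, an L position)
n=7: L (sole option 6(W) is W)
n=8: W (go to 7, an L position)
n=9: L (options 6(W), 8(W) are all W)
n=10: W (go to 5, an L position)
n=11: L (sole option 10(W) is W)
n=12: W (go to 9, an L position)
n=13: L (sole option 12(W) is W)
n=14: W (go to 7, an L position)
n=15: L (options 10(W), 12(W), 14(W) are all W)
n=16: W (go to 15, an L position)
n=17: L (sole option 16(W) is W)
n=18: W (go to 9, an L position)
n=19: L (sole option 18(W) is W)
n=20: W (go to 15, an L position)
n=21: L (options 14(W), 18(W), 20(W) are all W)
n=22: W (go to 11, an L position)
n=23: L (sole option 22(W) is W)
n=24: W (go to 21, an L position)
n=25: L (options 20(W), 24(W) are all W)
n=26: W (go to 13, an L position)
n=27: L (options 18(W), 24(W), 26(W) are all W)
n=28: W (go to 21, an L position)
n=29: L (sole option 28(W) is W)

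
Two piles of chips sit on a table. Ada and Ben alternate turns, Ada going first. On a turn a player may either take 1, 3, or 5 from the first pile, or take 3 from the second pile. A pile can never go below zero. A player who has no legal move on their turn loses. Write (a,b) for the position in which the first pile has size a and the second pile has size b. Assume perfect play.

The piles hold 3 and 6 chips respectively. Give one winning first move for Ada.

Move to (2,6).

Use the standard recursion: the mover loses at a terminal position; elsewhere, the mover wins exactly when some move hands the opponent an L position.
No move ever increases a pile, so every position that can arise here has a ≤ 3 and b ≤ 6; it is enough to label the cells with 0 ≤ a ≤ 3 and 0 ≤ b ≤ 6.
Every move lowers a or b (never raises either), so fill the grid row by row in increasing a, and left to right within a row: each cell's successors are then already labelled.
      b=0  b=1  b=2  b=3  b=4  b=5  b=6
a=0:    L    L    L    W    W    W    L
a=1:    W    W    W    L    L    L    W
a=2:    L    L    L    W    W    W    L
a=3:    W    W    W    L    L    L    W
Cells with no legal move (terminal, hence L): (0,0), (0,1), (0,2).
The remaining L cells, each justified by listing all of its moves:
(0,6): only reaches (0,3)(W), which is W → L
(1,3): only reaches (0,3)(W), (1,0)(W), all W → L
(1,4): only reaches (0,4)(W), (1,1)(W), all W → L
(1,5): only reaches (0,5)(W), (1,2)(W), all W → L
(2,0): only reaches (1,0)(W), which is W → L
(2,1): only reaches (1,1)(W), which is W → L
(2,2): only reaches (1,2)(W), which is W → L
(2,6): only reaches (1,6)(W), (2,3)(W), all W → L
(3,3): only reaches (2,3)(W), (0,3)(W), (3,0)(W), all W → L
(3,4): only reaches (2,4)(W), (0,4)(W), (3,1)(W), all W → L
(3,5): only reaches (2,5)(W), (0,5)(W), (3,2)(W), all W → L
Every other cell has at least one move into one of the L cells above, so it is W.
From (3,6), the L positions reachable in one move are: (2,6), (0,6), (3,3). Any move reaching one of these is winning.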